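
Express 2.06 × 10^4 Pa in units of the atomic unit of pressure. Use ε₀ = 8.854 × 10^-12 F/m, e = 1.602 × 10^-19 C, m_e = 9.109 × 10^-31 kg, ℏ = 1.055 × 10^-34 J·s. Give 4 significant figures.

7.033 × 10^-10

atomic unit of pressure: P_au = E_h/a₀³ = m_e⁴e¹⁰/((4πε₀)⁵ℏ⁸) = 2.929 × 10^13 Pa.
2.06 × 10^4 / 2.929 × 10^13 = 7.033 × 10^-10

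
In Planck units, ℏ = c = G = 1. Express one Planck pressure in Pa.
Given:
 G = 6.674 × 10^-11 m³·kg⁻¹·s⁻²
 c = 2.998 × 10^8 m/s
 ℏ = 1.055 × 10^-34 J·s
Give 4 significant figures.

4.632 × 10^113 Pa

Dimensional analysis gives p_P = c⁷/(ℏG²).
  = 2.177 × 10^59 / 4.699 × 10^-55
  = 4.632 × 10^113 Pa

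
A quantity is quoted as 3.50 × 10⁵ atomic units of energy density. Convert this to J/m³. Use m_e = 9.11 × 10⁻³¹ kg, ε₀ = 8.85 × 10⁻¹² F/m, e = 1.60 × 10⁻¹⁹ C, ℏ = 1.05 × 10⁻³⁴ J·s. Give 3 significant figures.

1.05 × 10¹⁹ J/m³

One atomic unit of energy density: u_au = E_h/a₀³ = m_e⁴e¹⁰/((4πε₀)⁵ℏ⁸) = 3.01 × 10¹³ J/m³.
3.50 × 10⁵ × 3.01 × 10¹³ J/m³ = 1.05 × 10¹⁹ J/m³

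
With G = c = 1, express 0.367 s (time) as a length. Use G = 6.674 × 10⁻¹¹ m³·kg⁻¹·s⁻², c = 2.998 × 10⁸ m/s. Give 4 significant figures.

1.100 × 10⁸ m

Time → length via c.
0.367 s × (c) = 1.100 × 10⁸ m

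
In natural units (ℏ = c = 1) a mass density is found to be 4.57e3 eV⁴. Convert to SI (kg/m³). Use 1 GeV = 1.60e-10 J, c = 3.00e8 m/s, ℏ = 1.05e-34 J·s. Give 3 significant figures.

1.06e-12 kg/m³

Mass density is [E]/(c²[L]³) = [E]⁴/(ℏ³c⁵).
1 GeV⁴ → 1/(ℏ³c⁵) × (1 GeV in J)⁴ = 2.33e20 kg/m³.
Convert the energy scale: 4.57e3 eV⁴ = 4.57e-33 GeV⁴.
Result: 4.57e-33 × 2.33e20 = 1.06e-12 kg/m³.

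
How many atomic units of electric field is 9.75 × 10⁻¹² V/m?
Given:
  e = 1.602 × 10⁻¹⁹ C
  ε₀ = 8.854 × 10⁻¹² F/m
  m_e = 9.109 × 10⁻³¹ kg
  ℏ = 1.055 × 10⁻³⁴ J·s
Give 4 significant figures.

atomic unit of electric field: E_au = E_h/(e a₀) = m_e²e⁵/((4πε₀)³ℏ⁴) = 5.131 × 10¹¹ V/m.
9.75 × 10⁻¹² / 5.131 × 10¹¹ = 1.900 × 10⁻²³

1.900 × 10⁻²³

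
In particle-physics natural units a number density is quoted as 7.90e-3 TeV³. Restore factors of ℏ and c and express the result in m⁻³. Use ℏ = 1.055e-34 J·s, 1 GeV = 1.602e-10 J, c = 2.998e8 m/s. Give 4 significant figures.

1.027e54 m⁻³

Number density is [L]⁻³ = [E]³/(ℏc)³.
1 GeV³ → 1/(ℏc)³ × (1 GeV in J)³ = 1.299e47 m⁻³.
Convert the energy scale: 7.90e-3 TeV³ = 7.90e6 GeV³.
Result: 7.90e6 × 1.299e47 = 1.027e54 m⁻³.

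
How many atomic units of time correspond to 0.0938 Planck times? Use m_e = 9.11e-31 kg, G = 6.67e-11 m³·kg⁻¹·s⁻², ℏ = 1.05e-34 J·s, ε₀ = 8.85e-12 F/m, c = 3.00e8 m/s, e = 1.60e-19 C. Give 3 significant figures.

Planck time: t_P = √(ℏG/c⁵) = 5.37e-44 s
atomic unit of time: τ_au = (4πε₀)²ℏ³/(m_e e⁴) = 2.40e-17 s
0.0938 × 5.37e-44 / 2.40e-17 = 2.10e-28

2.10e-28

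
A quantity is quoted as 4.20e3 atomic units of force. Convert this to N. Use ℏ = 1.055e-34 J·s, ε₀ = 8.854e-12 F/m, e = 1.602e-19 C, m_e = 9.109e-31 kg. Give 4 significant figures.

One atomic unit of force: F_au = E_h/a₀ = m_e²e⁶/((4πε₀)³ℏ⁴) = 8.220e-8 N.
4.20e3 × 8.220e-8 N = 3.452e-4 N

3.452e-4 N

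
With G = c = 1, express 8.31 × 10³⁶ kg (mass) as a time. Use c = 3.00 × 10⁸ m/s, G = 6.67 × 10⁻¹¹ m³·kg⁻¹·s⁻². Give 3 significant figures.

Mass → time via G/c³.
8.31 × 10³⁶ kg × (G/c³) = 20.5 s

20.5 s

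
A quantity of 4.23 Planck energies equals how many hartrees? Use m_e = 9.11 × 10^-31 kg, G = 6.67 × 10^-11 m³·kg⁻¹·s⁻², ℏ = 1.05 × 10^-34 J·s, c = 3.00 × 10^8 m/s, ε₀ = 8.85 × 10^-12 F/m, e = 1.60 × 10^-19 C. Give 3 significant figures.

1.89 × 10^27

Planck energy: E_P = √(ℏc⁵/G) = 1.96 × 10^9 J
hartree: E_h = m_e e⁴/(4πε₀ℏ)² = 4.38 × 10^-18 J
4.23 × 1.96 × 10^9 / 4.38 × 10^-18 = 1.89 × 10^27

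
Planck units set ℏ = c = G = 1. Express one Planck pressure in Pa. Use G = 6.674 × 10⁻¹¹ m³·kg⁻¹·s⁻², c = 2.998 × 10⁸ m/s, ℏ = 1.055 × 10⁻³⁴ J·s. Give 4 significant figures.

4.632 × 10¹¹³ Pa

From ℏ = c = G = 1 the pressure scale is p_P = c⁷/(ℏG²).
  = 2.177 × 10⁵⁹ / 4.699 × 10⁻⁵⁵
  = 4.632 × 10¹¹³ Pa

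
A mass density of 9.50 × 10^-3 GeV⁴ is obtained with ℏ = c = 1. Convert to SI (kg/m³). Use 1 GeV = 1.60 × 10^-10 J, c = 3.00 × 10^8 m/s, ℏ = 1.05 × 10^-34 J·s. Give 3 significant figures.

2.21 × 10^18 kg/m³

Mass density is [E]/(c²[L]³) = [E]⁴/(ℏ³c⁵).
1 GeV⁴ → 1/(ℏ³c⁵) × (1 GeV in J)⁴ = 2.33 × 10^20 kg/m³.
Result: 9.50 × 10^-3 × 2.33 × 10^20 = 2.21 × 10^18 kg/m³.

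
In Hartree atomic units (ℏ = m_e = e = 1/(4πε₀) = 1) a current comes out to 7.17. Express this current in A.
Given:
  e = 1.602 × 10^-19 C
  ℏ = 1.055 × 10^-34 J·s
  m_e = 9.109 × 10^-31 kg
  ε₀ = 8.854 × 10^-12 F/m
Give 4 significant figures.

0.04741 A

One atomic unit of electric current: I_au = e E_h/ℏ = m_e e⁵/((4πε₀)²ℏ³) = 6.612 × 10^-3 A.
7.17 × 6.612 × 10^-3 A = 0.04741 A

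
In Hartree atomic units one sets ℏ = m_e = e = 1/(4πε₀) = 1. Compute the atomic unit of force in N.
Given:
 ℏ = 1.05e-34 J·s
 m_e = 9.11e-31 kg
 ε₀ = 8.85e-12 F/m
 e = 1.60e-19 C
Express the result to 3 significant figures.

F_au = E_h/a₀ = m_e²e⁶/((4πε₀)³ℏ⁴)
E_h = 4.38e-18 J
a₀ = 5.26e-11 m
E_h/a₀ = 8.33e-8 N

8.33e-8 N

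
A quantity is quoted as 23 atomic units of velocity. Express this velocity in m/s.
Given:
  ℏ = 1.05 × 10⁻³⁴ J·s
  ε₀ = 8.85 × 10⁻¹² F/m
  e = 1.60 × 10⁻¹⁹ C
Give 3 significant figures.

5.04 × 10⁷ m/s

One atomic unit of velocity: v_au = e²/(4πε₀ℏ) = 2.19 × 10⁶ m/s.
23 × 2.19 × 10⁶ m/s = 5.04 × 10⁷ m/s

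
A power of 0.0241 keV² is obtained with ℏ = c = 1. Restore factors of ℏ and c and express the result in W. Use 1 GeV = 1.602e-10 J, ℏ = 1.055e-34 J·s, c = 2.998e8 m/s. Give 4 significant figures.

5.863 W

Power is [E]/[T] = [E]²/ℏ.
1 GeV² → 1/ℏ × (1 GeV in J)² = 2.433e14 W.
Convert the energy scale: 0.0241 keV² = 2.41e-14 GeV².
Result: 2.41e-14 × 2.433e14 = 5.863 W.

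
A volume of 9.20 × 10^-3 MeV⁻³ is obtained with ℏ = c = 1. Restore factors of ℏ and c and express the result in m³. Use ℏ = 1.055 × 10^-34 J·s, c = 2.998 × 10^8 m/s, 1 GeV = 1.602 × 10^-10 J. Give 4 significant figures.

7.080 × 10^-41 m³

Volume is [L]³ = [E]⁻³·(ℏc)³.
1 GeV⁻³ → (ℏc)³ × (1 GeV in J)⁻³ = 7.696 × 10^-48 m³.
Convert the energy scale: 9.20 × 10^-3 MeV⁻³ = 9.20 × 10^6 GeV⁻³.
Result: 9.20 × 10^6 × 7.696 × 10^-48 = 7.080 × 10^-41 m³.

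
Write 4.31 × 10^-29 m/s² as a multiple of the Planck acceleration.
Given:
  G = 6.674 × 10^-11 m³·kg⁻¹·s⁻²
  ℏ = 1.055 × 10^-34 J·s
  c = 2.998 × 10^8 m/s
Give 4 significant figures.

7.752 × 10^-81

Planck acceleration: a_P = √(c⁷/(ℏG)) = 5.560 × 10^51 m/s².
4.31 × 10^-29 / 5.560 × 10^51 = 7.752 × 10^-81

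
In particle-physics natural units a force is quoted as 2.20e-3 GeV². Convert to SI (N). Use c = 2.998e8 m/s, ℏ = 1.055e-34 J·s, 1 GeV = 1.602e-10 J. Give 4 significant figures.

1.785e3 N

Force is [E]/[L] = [E]²/(ℏc); restore (ℏc)⁻¹.
1 GeV² → 1/(ℏc) × (1 GeV in J)² = 8.114e5 N.
Result: 2.20e-3 × 8.114e5 = 1.785e3 N.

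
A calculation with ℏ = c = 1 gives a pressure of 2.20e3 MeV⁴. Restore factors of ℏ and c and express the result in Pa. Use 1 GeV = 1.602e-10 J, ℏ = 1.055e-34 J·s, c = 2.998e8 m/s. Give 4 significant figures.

Pressure is [E]/[L]³ = [E]⁴/(ℏc)³.
1 GeV⁴ → 1/(ℏc)³ × (1 GeV in J)⁴ = 2.082e37 Pa.
Convert the energy scale: 2.20e3 MeV⁴ = 2.20e-9 GeV⁴.
Result: 2.20e-9 × 2.082e37 = 4.580e28 Pa.

4.580e28 Pa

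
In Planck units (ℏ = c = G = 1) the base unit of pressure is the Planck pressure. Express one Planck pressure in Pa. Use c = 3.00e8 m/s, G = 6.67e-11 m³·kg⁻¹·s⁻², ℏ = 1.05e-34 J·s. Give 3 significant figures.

p_P = c⁷/(ℏG²)
  = 2.19e59 / 4.67e-55
  = 4.68e113 Pa

4.68e113 Pa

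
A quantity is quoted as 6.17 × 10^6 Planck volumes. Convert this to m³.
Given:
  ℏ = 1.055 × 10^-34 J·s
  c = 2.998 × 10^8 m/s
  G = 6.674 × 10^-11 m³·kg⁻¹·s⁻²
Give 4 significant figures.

One Planck volume: V_P = (ℏG/c³)^(3/2) = 4.224 × 10^-105 m³.
6.17 × 10^6 × 4.224 × 10^-105 m³ = 2.606 × 10^-98 m³

2.606 × 10^-98 m³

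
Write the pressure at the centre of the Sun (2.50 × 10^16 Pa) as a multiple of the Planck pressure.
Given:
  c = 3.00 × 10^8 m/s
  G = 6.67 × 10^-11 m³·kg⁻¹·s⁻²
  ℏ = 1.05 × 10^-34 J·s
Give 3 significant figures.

Planck pressure: p_P = c⁷/(ℏG²) = 4.68 × 10^113 Pa.
2.50 × 10^16 / 4.68 × 10^113 = 5.34 × 10^-98

5.34 × 10^-98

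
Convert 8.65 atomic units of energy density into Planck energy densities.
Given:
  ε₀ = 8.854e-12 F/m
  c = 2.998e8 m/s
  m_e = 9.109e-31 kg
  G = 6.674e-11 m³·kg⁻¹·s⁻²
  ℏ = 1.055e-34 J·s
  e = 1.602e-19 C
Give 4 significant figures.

atomic unit of energy density: u_au = E_h/a₀³ = m_e⁴e¹⁰/((4πε₀)⁵ℏ⁸) = 2.929e13 J/m³
Planck energy density: u_P = c⁷/(ℏG²) = 4.632e113 J/m³
8.65 × 2.929e13 / 4.632e113 = 5.470e-100

5.470e-100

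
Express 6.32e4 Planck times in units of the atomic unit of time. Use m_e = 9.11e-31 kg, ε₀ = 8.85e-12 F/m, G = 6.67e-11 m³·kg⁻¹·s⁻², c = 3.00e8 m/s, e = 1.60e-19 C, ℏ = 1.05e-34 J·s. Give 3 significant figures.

Planck time: t_P = √(ℏG/c⁵) = 5.37e-44 s
atomic unit of time: τ_au = (4πε₀)²ℏ³/(m_e e⁴) = 2.40e-17 s
6.32e4 × 5.37e-44 / 2.40e-17 = 1.41e-22

1.41e-22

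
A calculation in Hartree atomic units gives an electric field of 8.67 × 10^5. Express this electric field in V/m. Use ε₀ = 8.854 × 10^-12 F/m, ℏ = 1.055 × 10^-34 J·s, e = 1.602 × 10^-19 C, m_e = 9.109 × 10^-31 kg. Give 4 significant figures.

4.449 × 10^17 V/m

One atomic unit of electric field: E_au = E_h/(e a₀) = m_e²e⁵/((4πε₀)³ℏ⁴) = 5.131 × 10^11 V/m.
8.67 × 10^5 × 5.131 × 10^11 V/m = 4.449 × 10^17 V/m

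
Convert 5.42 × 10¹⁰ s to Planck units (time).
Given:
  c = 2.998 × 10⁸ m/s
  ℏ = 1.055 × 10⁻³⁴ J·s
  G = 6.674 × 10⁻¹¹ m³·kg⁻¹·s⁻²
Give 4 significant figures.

1.005 × 10⁵⁴

Planck time: t_P = √(ℏG/c⁵) = 5.392 × 10⁻⁴⁴ s.
5.42 × 10¹⁰ / 5.392 × 10⁻⁴⁴ = 1.005 × 10⁵⁴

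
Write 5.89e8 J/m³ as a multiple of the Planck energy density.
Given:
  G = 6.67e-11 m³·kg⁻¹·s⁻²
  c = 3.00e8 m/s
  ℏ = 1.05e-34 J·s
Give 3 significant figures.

1.26e-105

Planck energy density: u_P = c⁷/(ℏG²) = 4.68e113 J/m³.
5.89e8 / 4.68e113 = 1.26e-105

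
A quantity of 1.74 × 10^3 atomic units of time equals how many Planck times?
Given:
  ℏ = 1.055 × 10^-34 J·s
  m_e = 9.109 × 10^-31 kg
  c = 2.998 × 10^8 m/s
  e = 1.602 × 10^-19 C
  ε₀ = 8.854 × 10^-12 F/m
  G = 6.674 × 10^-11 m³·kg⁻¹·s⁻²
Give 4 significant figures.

atomic unit of time: τ_au = (4πε₀)²ℏ³/(m_e e⁴) = 2.423 × 10^-17 s
Planck time: t_P = √(ℏG/c⁵) = 5.392 × 10^-44 s
1.74 × 10^3 × 2.423 × 10^-17 / 5.392 × 10^-44 = 7.819 × 10^29

7.819 × 10^29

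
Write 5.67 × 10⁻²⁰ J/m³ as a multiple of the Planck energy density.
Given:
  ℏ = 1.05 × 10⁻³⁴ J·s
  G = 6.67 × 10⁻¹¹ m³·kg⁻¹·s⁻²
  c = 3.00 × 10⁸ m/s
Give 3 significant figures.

Planck energy density: u_P = c⁷/(ℏG²) = 4.68 × 10¹¹³ J/m³.
5.67 × 10⁻²⁰ / 4.68 × 10¹¹³ = 1.21 × 10⁻¹³³

1.21 × 10⁻¹³³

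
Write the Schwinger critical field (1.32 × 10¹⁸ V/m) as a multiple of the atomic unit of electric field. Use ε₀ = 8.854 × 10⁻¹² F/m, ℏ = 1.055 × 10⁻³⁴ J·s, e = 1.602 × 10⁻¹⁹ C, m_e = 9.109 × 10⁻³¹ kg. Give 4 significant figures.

2.573 × 10⁶

atomic unit of electric field: E_au = E_h/(e a₀) = m_e²e⁵/((4πε₀)³ℏ⁴) = 5.131 × 10¹¹ V/m.
1.32 × 10¹⁸ / 5.131 × 10¹¹ = 2.573 × 10⁶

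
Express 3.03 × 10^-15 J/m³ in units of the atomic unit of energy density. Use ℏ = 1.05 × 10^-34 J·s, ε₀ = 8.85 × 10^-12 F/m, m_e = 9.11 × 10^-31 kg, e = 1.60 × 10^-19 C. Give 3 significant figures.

1.01 × 10^-28

atomic unit of energy density: u_au = E_h/a₀³ = m_e⁴e¹⁰/((4πε₀)⁵ℏ⁸) = 3.01 × 10^13 J/m³.
3.03 × 10^-15 / 3.01 × 10^13 = 1.01 × 10^-28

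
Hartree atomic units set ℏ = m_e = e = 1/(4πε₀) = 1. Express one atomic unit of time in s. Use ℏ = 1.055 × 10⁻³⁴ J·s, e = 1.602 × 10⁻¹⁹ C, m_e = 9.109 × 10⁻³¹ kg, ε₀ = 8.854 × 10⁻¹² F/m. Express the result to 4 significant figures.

Dimensional analysis gives τ_au = (4πε₀)²ℏ³/(m_e e⁴).
E_h = 4.354 × 10⁻¹⁸ J
ℏ/E_h = 2.423 × 10⁻¹⁷ s

2.423 × 10⁻¹⁷ s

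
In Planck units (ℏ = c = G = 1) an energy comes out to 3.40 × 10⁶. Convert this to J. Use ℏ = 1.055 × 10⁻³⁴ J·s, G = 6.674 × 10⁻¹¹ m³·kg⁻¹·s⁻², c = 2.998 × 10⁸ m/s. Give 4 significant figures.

One Planck energy: E_P = √(ℏc⁵/G) = 1.957 × 10⁹ J.
3.40 × 10⁶ × 1.957 × 10⁹ J = 6.653 × 10¹⁵ J

6.653 × 10¹⁵ J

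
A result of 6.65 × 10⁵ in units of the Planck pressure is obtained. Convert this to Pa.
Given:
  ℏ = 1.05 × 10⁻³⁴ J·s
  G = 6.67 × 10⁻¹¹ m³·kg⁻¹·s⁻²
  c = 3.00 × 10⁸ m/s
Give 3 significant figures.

One Planck pressure: p_P = c⁷/(ℏG²) = 4.68 × 10¹¹³ Pa.
6.65 × 10⁵ × 4.68 × 10¹¹³ Pa = 3.11 × 10¹¹⁹ Pa

3.11 × 10¹¹⁹ Pa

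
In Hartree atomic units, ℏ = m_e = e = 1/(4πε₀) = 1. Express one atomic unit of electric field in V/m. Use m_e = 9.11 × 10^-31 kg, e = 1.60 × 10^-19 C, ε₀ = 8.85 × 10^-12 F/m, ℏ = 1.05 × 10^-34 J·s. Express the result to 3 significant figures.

From ℏ = m_e = e = 1/(4πε₀) = 1 the electric field scale is E_au = E_h/(e a₀) = m_e²e⁵/((4πε₀)³ℏ⁴).
E_h = 4.38 × 10^-18 J
a₀ = 5.26 × 10^-11 m
E_h/(e·a₀) = 5.20 × 10^11 V/m

5.20 × 10^11 V/m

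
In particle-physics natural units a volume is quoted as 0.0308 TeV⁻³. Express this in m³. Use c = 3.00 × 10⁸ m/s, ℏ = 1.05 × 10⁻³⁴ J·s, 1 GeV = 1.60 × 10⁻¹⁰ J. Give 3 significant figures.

2.35 × 10⁻⁵⁸ m³

Volume is [L]³ = [E]⁻³·(ℏc)³.
1 GeV⁻³ → (ℏc)³ × (1 GeV in J)⁻³ = 7.63 × 10⁻⁴⁸ m³.
Convert the energy scale: 0.0308 TeV⁻³ = 3.08 × 10⁻¹¹ GeV⁻³.
Result: 3.08 × 10⁻¹¹ × 7.63 × 10⁻⁴⁸ = 2.35 × 10⁻⁵⁸ m³.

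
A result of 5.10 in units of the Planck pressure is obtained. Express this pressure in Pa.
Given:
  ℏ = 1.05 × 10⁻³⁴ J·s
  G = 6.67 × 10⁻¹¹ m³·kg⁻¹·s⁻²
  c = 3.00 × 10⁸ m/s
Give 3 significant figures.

One Planck pressure: p_P = c⁷/(ℏG²) = 4.68 × 10¹¹³ Pa.
5.10 × 4.68 × 10¹¹³ Pa = 2.39 × 10¹¹⁴ Pa

2.39 × 10¹¹⁴ Pa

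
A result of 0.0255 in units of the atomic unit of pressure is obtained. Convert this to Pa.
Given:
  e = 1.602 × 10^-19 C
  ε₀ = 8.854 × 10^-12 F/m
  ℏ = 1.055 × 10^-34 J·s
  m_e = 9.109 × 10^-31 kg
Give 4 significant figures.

7.469 × 10^11 Pa

One atomic unit of pressure: P_au = E_h/a₀³ = m_e⁴e¹⁰/((4πε₀)⁵ℏ⁸) = 2.929 × 10^13 Pa.
0.0255 × 2.929 × 10^13 Pa = 7.469 × 10^11 Pa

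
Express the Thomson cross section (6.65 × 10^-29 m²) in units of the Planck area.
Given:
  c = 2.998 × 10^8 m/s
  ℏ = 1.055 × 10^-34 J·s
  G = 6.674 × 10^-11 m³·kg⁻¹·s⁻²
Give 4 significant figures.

Planck area: A_P = ℏG/c³ = 2.613 × 10^-70 m².
6.65 × 10^-29 / 2.613 × 10^-70 = 2.545 × 10^41

2.545 × 10^41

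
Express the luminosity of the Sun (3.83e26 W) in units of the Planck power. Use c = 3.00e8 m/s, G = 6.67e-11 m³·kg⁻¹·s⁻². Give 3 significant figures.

Planck power: P_P = c⁵/G = 3.64e52 W.
3.83e26 / 3.64e52 = 1.05e-26

1.05e-26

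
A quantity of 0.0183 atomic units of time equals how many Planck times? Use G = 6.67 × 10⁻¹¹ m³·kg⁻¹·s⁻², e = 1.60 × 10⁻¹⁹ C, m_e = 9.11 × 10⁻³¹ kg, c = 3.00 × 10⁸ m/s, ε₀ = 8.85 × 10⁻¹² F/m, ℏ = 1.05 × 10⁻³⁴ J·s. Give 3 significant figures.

atomic unit of time: τ_au = (4πε₀)²ℏ³/(m_e e⁴) = 2.40 × 10⁻¹⁷ s
Planck time: t_P = √(ℏG/c⁵) = 5.37 × 10⁻⁴⁴ s
0.0183 × 2.40 × 10⁻¹⁷ / 5.37 × 10⁻⁴⁴ = 8.17 × 10²⁴

8.17 × 10²⁴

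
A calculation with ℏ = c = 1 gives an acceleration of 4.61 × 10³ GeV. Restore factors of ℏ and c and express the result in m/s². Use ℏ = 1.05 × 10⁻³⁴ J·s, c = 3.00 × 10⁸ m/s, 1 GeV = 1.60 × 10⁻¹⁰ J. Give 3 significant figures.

Acceleration is [L]/[T]² = c·[E]/ℏ.
1 GeV → c/ℏ × (1 GeV in J) = 4.57 × 10³² m/s².
Result: 4.61 × 10³ × 4.57 × 10³² = 2.11 × 10³⁶ m/s².

2.11 × 10³⁶ m/s²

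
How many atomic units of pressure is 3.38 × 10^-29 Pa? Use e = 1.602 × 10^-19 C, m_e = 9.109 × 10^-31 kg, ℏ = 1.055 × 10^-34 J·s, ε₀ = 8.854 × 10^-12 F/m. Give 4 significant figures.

1.154 × 10^-42

atomic unit of pressure: P_au = E_h/a₀³ = m_e⁴e¹⁰/((4πε₀)⁵ℏ⁸) = 2.929 × 10^13 Pa.
3.38 × 10^-29 / 2.929 × 10^13 = 1.154 × 10^-42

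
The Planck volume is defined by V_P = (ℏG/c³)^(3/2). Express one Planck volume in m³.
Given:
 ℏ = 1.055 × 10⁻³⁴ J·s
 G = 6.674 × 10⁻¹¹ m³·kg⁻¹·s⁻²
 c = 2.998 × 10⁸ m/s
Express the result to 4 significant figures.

4.224 × 10⁻¹⁰⁵ m³

V_P = (ℏG/c³)^(3/2)
  = √(1.784 × 10⁻²⁰⁹)
  = 4.224 × 10⁻¹⁰⁵ m³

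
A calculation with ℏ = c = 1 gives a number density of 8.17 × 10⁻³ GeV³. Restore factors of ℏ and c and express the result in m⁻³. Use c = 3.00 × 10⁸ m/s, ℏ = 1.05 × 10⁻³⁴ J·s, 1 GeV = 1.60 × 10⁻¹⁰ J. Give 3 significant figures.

1.07 × 10⁴⁵ m⁻³

Number density is [L]⁻³ = [E]³/(ℏc)³.
1 GeV³ → 1/(ℏc)³ × (1 GeV in J)³ = 1.31 × 10⁴⁷ m⁻³.
Result: 8.17 × 10⁻³ × 1.31 × 10⁴⁷ = 1.07 × 10⁴⁵ m⁻³.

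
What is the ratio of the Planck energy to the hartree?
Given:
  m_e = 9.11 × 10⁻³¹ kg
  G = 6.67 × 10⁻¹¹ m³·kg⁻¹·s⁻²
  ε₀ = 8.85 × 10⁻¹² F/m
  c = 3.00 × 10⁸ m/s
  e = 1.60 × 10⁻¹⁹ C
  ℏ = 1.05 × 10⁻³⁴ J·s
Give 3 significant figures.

4.47 × 10²⁶

Planck energy: E_P = √(ℏc⁵/G) = 1.96 × 10⁹ J
hartree: E_h = m_e e⁴/(4πε₀ℏ)² = 4.38 × 10⁻¹⁸ J
ratio = 1.96 × 10⁹ / 4.38 × 10⁻¹⁸ = 4.47 × 10²⁶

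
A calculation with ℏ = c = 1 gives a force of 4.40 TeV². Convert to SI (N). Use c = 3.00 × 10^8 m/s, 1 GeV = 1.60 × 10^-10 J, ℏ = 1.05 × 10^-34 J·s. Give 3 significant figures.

Force is [E]/[L] = [E]²/(ℏc); restore (ℏc)⁻¹.
1 GeV² → 1/(ℏc) × (1 GeV in J)² = 8.13 × 10^5 N.
Convert the energy scale: 4.40 TeV² = 4.40 × 10^6 GeV².
Result: 4.40 × 10^6 × 8.13 × 10^5 = 3.58 × 10^12 N.

3.58 × 10^12 N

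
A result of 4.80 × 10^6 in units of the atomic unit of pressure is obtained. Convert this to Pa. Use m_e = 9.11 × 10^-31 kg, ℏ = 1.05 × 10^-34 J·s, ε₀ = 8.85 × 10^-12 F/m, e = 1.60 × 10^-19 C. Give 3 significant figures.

1.45 × 10^20 Pa

One atomic unit of pressure: P_au = E_h/a₀³ = m_e⁴e¹⁰/((4πε₀)⁵ℏ⁸) = 3.01 × 10^13 Pa.
4.80 × 10^6 × 3.01 × 10^13 Pa = 1.45 × 10^20 Pa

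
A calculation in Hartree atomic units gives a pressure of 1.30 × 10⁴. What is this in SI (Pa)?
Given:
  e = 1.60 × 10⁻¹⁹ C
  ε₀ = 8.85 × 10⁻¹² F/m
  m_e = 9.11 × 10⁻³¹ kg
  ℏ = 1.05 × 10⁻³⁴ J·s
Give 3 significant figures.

3.92 × 10¹⁷ Pa

One atomic unit of pressure: P_au = E_h/a₀³ = m_e⁴e¹⁰/((4πε₀)⁵ℏ⁸) = 3.01 × 10¹³ Pa.
1.30 × 10⁴ × 3.01 × 10¹³ Pa = 3.92 × 10¹⁷ Pa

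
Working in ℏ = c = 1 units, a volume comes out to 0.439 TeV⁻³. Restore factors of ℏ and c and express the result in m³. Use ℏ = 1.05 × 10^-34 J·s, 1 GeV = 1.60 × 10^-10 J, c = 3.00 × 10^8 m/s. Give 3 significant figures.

3.35 × 10^-57 m³

Volume is [L]³ = [E]⁻³·(ℏc)³.
1 GeV⁻³ → (ℏc)³ × (1 GeV in J)⁻³ = 7.63 × 10^-48 m³.
Convert the energy scale: 0.439 TeV⁻³ = 4.39 × 10^-10 GeV⁻³.
Result: 4.39 × 10^-10 × 7.63 × 10^-48 = 3.35 × 10^-57 m³.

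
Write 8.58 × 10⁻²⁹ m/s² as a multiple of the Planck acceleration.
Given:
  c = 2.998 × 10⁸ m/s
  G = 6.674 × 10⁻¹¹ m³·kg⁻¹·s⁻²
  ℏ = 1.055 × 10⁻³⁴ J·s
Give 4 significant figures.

1.543 × 10⁻⁸⁰

Planck acceleration: a_P = √(c⁷/(ℏG)) = 5.560 × 10⁵¹ m/s².
8.58 × 10⁻²⁹ / 5.560 × 10⁵¹ = 1.543 × 10⁻⁸⁰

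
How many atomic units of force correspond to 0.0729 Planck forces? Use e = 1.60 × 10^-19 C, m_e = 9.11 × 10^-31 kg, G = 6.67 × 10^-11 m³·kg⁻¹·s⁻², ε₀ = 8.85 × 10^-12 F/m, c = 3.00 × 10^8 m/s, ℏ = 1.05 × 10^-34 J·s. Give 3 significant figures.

1.06 × 10^50

Planck force: F_P = c⁴/G = 1.21 × 10^44 N
atomic unit of force: F_au = E_h/a₀ = m_e²e⁶/((4πε₀)³ℏ⁴) = 8.33 × 10^-8 N
0.0729 × 1.21 × 10^44 / 8.33 × 10^-8 = 1.06 × 10^50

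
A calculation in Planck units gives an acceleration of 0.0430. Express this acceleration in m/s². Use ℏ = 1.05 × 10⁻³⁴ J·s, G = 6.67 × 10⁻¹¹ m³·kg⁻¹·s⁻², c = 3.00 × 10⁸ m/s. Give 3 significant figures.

2.40 × 10⁵⁰ m/s²

One Planck acceleration: a_P = √(c⁷/(ℏG)) = 5.59 × 10⁵¹ m/s².
0.0430 × 5.59 × 10⁵¹ m/s² = 2.40 × 10⁵⁰ m/s²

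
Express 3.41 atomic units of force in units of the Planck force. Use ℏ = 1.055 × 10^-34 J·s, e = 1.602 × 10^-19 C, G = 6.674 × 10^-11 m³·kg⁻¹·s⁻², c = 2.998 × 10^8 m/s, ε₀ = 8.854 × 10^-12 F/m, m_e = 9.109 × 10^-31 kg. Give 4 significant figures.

atomic unit of force: F_au = E_h/a₀ = m_e²e⁶/((4πε₀)³ℏ⁴) = 8.220 × 10^-8 N
Planck force: F_P = c⁴/G = 1.210 × 10^44 N
3.41 × 8.220 × 10^-8 / 1.210 × 10^44 = 2.316 × 10^-51

2.316 × 10^-51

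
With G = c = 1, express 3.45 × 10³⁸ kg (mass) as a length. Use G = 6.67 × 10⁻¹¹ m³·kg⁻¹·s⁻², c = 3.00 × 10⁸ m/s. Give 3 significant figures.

In G = c = 1 units mass has dimensions of length; the conversion factor is G/c².
3.45 × 10³⁸ kg × (G/c²) = 2.56 × 10¹¹ m

2.56 × 10¹¹ m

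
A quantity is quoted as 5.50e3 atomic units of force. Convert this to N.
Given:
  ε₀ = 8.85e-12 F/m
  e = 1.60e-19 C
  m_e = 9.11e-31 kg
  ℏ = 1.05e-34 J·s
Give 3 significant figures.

4.58e-4 N

One atomic unit of force: F_au = E_h/a₀ = m_e²e⁶/((4πε₀)³ℏ⁴) = 8.33e-8 N.
5.50e3 × 8.33e-8 N = 4.58e-4 N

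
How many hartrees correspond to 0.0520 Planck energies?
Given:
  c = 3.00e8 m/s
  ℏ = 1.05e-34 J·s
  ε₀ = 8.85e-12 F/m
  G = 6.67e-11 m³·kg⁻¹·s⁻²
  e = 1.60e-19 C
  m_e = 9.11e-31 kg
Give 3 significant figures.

Planck energy: E_P = √(ℏc⁵/G) = 1.96e9 J
hartree: E_h = m_e e⁴/(4πε₀ℏ)² = 4.38e-18 J
0.0520 × 1.96e9 / 4.38e-18 = 2.32e25

2.32e25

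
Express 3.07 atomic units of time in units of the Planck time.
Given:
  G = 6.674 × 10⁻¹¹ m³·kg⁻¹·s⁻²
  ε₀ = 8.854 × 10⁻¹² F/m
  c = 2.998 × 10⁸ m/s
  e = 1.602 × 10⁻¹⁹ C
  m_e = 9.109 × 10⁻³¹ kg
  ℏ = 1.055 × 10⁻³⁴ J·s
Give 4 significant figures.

atomic unit of time: τ_au = (4πε₀)²ℏ³/(m_e e⁴) = 2.423 × 10⁻¹⁷ s
Planck time: t_P = √(ℏG/c⁵) = 5.392 × 10⁻⁴⁴ s
3.07 × 2.423 × 10⁻¹⁷ / 5.392 × 10⁻⁴⁴ = 1.380 × 10²⁷

1.380 × 10²⁷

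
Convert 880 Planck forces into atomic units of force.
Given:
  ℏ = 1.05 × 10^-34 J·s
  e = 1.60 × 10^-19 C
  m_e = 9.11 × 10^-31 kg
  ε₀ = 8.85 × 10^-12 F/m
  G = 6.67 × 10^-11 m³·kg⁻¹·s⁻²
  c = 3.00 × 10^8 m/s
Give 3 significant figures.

1.28 × 10^54

Planck force: F_P = c⁴/G = 1.21 × 10^44 N
atomic unit of force: F_au = E_h/a₀ = m_e²e⁶/((4πε₀)³ℏ⁴) = 8.33 × 10^-8 N
880 × 1.21 × 10^44 / 8.33 × 10^-8 = 1.28 × 10^54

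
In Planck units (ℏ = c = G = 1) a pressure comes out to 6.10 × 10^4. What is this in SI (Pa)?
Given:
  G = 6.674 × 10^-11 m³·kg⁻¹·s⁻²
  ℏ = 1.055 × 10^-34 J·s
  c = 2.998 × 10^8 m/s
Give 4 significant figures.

2.826 × 10^118 Pa

One Planck pressure: p_P = c⁷/(ℏG²) = 4.632 × 10^113 Pa.
6.10 × 10^4 × 4.632 × 10^113 Pa = 2.826 × 10^118 Pa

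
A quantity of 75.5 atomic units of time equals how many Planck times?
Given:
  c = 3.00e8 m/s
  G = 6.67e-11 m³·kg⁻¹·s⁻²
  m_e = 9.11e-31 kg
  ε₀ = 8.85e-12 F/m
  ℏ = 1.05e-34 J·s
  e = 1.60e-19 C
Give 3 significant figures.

atomic unit of time: τ_au = (4πε₀)²ℏ³/(m_e e⁴) = 2.40e-17 s
Planck time: t_P = √(ℏG/c⁵) = 5.37e-44 s
75.5 × 2.40e-17 / 5.37e-44 = 3.37e28

3.37e28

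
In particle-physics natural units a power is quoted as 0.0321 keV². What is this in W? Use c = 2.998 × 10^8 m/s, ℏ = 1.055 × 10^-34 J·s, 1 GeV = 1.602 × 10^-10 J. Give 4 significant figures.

7.809 W

Power is [E]/[T] = [E]²/ℏ.
1 GeV² → 1/ℏ × (1 GeV in J)² = 2.433 × 10^14 W.
Convert the energy scale: 0.0321 keV² = 3.21 × 10^-14 GeV².
Result: 3.21 × 10^-14 × 2.433 × 10^14 = 7.809 W.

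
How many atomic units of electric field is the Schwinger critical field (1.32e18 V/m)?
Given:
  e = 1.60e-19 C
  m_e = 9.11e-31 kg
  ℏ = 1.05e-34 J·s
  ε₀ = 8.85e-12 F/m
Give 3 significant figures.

atomic unit of electric field: E_au = E_h/(e a₀) = m_e²e⁵/((4πε₀)³ℏ⁴) = 5.20e11 V/m.
1.32e18 / 5.20e11 = 2.54e6

2.54e6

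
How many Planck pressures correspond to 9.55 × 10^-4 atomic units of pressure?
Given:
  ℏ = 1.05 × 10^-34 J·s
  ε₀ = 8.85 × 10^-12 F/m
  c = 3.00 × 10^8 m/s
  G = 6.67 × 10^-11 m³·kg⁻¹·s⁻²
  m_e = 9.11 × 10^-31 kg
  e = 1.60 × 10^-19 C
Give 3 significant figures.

6.15 × 10^-104

atomic unit of pressure: P_au = E_h/a₀³ = m_e⁴e¹⁰/((4πε₀)⁵ℏ⁸) = 3.01 × 10^13 Pa
Planck pressure: p_P = c⁷/(ℏG²) = 4.68 × 10^113 Pa
9.55 × 10^-4 × 3.01 × 10^13 / 4.68 × 10^113 = 6.15 × 10^-104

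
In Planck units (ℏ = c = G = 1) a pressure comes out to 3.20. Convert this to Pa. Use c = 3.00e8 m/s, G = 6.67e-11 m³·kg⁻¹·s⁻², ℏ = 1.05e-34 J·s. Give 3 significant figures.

1.50e114 Pa

One Planck pressure: p_P = c⁷/(ℏG²) = 4.68e113 Pa.
3.20 × 4.68e113 Pa = 1.50e114 Pa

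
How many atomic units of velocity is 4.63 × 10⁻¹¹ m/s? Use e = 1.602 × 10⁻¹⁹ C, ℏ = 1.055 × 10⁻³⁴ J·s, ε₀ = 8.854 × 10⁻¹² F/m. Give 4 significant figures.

atomic unit of velocity: v_au = e²/(4πε₀ℏ) = 2.186 × 10⁶ m/s.
4.63 × 10⁻¹¹ / 2.186 × 10⁶ = 2.118 × 10⁻¹⁷

2.118 × 10⁻¹⁷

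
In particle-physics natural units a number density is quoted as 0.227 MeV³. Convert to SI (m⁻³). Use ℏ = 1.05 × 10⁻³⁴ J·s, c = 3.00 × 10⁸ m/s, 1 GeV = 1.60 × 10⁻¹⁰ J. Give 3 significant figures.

Number density is [L]⁻³ = [E]³/(ℏc)³.
1 GeV³ → 1/(ℏc)³ × (1 GeV in J)³ = 1.31 × 10⁴⁷ m⁻³.
Convert the energy scale: 0.227 MeV³ = 2.27 × 10⁻¹⁰ GeV³.
Result: 2.27 × 10⁻¹⁰ × 1.31 × 10⁴⁷ = 2.97 × 10³⁷ m⁻³.

2.97 × 10³⁷ m⁻³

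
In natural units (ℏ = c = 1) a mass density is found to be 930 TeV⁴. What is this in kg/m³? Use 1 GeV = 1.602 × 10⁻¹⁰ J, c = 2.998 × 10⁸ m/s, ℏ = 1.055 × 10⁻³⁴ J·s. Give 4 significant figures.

2.154 × 10³⁵ kg/m³

Mass density is [E]/(c²[L]³) = [E]⁴/(ℏ³c⁵).
1 GeV⁴ → 1/(ℏ³c⁵) × (1 GeV in J)⁴ = 2.316 × 10²⁰ kg/m³.
Convert the energy scale: 930 TeV⁴ = 9.30 × 10¹⁴ GeV⁴.
Result: 9.30 × 10¹⁴ × 2.316 × 10²⁰ = 2.154 × 10³⁵ kg/m³.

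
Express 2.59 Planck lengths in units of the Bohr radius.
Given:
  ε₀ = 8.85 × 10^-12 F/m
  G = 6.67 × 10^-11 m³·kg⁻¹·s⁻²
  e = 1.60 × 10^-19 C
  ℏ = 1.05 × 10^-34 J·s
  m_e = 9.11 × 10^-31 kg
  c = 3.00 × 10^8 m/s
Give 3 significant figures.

7.93 × 10^-25

Planck length: ℓ_P = √(ℏG/c³) = 1.61 × 10^-35 m
Bohr radius: a₀ = 4πε₀ℏ²/(m_e e²) = 5.26 × 10^-11 m
2.59 × 1.61 × 10^-35 / 5.26 × 10^-11 = 7.93 × 10^-25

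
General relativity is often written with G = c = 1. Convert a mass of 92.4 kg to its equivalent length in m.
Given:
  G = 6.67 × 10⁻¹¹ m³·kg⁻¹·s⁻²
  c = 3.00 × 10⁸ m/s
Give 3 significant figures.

In G = c = 1 units mass has dimensions of length; the conversion factor is G/c².
92.4 kg × (G/c²) = 6.85 × 10⁻²⁶ m

6.85 × 10⁻²⁶ m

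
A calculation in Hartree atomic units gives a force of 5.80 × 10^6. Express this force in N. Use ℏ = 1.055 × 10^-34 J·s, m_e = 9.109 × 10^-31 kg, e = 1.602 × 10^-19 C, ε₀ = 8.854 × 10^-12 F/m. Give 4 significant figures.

One atomic unit of force: F_au = E_h/a₀ = m_e²e⁶/((4πε₀)³ℏ⁴) = 8.220 × 10^-8 N.
5.80 × 10^6 × 8.220 × 10^-8 N = 0.4767 N

0.4767 N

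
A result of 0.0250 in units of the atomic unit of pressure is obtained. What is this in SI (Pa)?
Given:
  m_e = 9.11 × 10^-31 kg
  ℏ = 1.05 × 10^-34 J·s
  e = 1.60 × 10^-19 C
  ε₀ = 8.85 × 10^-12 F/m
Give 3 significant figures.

7.53 × 10^11 Pa

One atomic unit of pressure: P_au = E_h/a₀³ = m_e⁴e¹⁰/((4πε₀)⁵ℏ⁸) = 3.01 × 10^13 Pa.
0.0250 × 3.01 × 10^13 Pa = 7.53 × 10^11 Pa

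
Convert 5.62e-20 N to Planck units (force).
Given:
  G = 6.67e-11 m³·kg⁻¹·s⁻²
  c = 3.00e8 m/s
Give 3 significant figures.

4.63e-64

Planck force: F_P = c⁴/G = 1.21e44 N.
5.62e-20 / 1.21e44 = 4.63e-64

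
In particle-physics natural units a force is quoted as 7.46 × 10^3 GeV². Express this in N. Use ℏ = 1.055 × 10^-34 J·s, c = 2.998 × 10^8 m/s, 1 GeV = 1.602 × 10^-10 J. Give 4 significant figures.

6.053 × 10^9 N

Force is [E]/[L] = [E]²/(ℏc); restore (ℏc)⁻¹.
1 GeV² → 1/(ℏc) × (1 GeV in J)² = 8.114 × 10^5 N.
Result: 7.46 × 10^3 × 8.114 × 10^5 = 6.053 × 10^9 N.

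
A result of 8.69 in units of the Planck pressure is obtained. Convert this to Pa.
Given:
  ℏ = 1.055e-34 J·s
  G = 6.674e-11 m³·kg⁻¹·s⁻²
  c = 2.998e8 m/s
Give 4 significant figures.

4.025e114 Pa

One Planck pressure: p_P = c⁷/(ℏG²) = 4.632e113 Pa.
8.69 × 4.632e113 Pa = 4.025e114 Pa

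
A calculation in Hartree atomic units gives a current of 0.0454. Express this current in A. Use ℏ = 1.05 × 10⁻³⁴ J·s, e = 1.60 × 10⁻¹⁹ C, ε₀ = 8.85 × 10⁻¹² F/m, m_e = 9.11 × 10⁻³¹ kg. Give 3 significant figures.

3.03 × 10⁻⁴ A

One atomic unit of electric current: I_au = e E_h/ℏ = m_e e⁵/((4πε₀)²ℏ³) = 6.67 × 10⁻³ A.
0.0454 × 6.67 × 10⁻³ A = 3.03 × 10⁻⁴ A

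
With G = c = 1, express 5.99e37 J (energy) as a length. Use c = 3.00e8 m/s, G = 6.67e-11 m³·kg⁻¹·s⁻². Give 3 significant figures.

4.93e-7 m

Energy → length via G/c⁴.
5.99e37 J × (G/c⁴) = 4.93e-7 m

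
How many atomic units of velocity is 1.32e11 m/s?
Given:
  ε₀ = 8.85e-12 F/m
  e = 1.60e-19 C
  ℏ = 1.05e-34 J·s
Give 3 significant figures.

atomic unit of velocity: v_au = e²/(4πε₀ℏ) = 2.19e6 m/s.
1.32e11 / 2.19e6 = 6.02e4

6.02e4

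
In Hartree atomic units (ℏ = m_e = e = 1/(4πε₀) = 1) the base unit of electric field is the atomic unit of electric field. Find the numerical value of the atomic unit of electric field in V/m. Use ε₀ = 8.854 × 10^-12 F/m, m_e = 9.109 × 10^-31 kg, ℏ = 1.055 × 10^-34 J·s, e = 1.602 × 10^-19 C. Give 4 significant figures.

E_au = E_h/(e a₀) = m_e²e⁵/((4πε₀)³ℏ⁴)
E_h = 4.354 × 10^-18 J
a₀ = 5.297 × 10^-11 m
E_h/(e·a₀) = 5.131 × 10^11 V/m

5.131 × 10^11 V/m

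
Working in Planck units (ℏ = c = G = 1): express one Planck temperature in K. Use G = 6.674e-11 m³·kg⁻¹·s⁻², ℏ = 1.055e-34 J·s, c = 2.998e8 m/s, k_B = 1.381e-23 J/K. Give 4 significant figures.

From ℏ = c = G = 1 the temperature scale is T_P = √(ℏc⁵/G) / k_B.
  = √(3.828e18) × 7.241e22
  = 1.417e32 K

1.417e32 K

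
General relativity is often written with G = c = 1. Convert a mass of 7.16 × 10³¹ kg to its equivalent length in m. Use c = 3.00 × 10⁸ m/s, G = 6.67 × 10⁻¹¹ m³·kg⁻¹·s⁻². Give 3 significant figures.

In G = c = 1 units mass has dimensions of length; the conversion factor is G/c².
7.16 × 10³¹ kg × (G/c²) = 5.31 × 10⁴ m

5.31 × 10⁴ m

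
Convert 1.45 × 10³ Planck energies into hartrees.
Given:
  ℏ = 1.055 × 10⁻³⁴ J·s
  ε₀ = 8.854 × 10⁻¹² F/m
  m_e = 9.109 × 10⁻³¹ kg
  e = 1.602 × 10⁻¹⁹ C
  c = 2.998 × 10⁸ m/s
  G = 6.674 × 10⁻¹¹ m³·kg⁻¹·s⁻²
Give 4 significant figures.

Planck energy: E_P = √(ℏc⁵/G) = 1.957 × 10⁹ J
hartree: E_h = m_e e⁴/(4πε₀ℏ)² = 4.354 × 10⁻¹⁸ J
1.45 × 10³ × 1.957 × 10⁹ / 4.354 × 10⁻¹⁸ = 6.516 × 10²⁹

6.516 × 10²⁹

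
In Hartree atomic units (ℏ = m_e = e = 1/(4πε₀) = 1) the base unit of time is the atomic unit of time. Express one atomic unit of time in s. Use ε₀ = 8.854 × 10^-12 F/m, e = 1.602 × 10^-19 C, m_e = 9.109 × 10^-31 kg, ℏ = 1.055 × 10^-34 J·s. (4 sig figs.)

τ_au = (4πε₀)²ℏ³/(m_e e⁴)
E_h = 4.354 × 10^-18 J
ℏ/E_h = 2.423 × 10^-17 s

2.423 × 10^-17 s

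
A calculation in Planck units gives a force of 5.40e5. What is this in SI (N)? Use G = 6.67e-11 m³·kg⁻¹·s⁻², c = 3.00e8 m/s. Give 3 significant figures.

One Planck force: F_P = c⁴/G = 1.21e44 N.
5.40e5 × 1.21e44 N = 6.56e49 N

6.56e49 N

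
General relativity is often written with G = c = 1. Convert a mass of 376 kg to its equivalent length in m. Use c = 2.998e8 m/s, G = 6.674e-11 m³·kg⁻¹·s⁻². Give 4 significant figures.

In G = c = 1 units mass has dimensions of length; the conversion factor is G/c².
376 kg × (G/c²) = 2.792e-25 m

2.792e-25 m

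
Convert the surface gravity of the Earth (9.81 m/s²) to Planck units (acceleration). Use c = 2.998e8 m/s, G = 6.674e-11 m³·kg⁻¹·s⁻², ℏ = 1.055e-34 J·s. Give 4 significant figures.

1.764e-51

Planck acceleration: a_P = √(c⁷/(ℏG)) = 5.560e51 m/s².
9.81 / 5.560e51 = 1.764e-51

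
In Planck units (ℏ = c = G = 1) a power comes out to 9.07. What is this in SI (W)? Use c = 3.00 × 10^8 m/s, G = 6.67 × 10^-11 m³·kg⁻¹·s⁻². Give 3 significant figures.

One Planck power: P_P = c⁵/G = 3.64 × 10^52 W.
9.07 × 3.64 × 10^52 W = 3.30 × 10^53 W

3.30 × 10^53 W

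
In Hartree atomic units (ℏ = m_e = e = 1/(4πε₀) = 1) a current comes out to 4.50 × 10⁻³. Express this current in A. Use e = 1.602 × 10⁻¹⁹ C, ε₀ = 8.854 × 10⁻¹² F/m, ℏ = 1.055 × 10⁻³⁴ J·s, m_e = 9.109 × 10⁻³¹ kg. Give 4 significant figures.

One atomic unit of electric current: I_au = e E_h/ℏ = m_e e⁵/((4πε₀)²ℏ³) = 6.612 × 10⁻³ A.
4.50 × 10⁻³ × 6.612 × 10⁻³ A = 2.975 × 10⁻⁵ A

2.975 × 10⁻⁵ A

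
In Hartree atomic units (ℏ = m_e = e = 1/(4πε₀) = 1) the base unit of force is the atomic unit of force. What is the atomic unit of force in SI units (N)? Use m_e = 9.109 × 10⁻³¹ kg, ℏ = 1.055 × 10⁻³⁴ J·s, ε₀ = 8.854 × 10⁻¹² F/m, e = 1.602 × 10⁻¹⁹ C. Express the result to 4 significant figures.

F_au = E_h/a₀ = m_e²e⁶/((4πε₀)³ℏ⁴)
E_h = 4.354 × 10⁻¹⁸ J
a₀ = 5.297 × 10⁻¹¹ m
E_h/a₀ = 8.220 × 10⁻⁸ N

8.220 × 10⁻⁸ N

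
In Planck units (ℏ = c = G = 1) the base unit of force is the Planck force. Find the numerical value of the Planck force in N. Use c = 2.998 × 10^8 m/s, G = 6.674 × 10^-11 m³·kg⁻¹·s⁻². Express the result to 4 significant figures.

F_P = c⁴/G
  = 8.078 × 10^33 / 6.674 × 10^-11
  = 1.210 × 10^44 N

1.210 × 10^44 N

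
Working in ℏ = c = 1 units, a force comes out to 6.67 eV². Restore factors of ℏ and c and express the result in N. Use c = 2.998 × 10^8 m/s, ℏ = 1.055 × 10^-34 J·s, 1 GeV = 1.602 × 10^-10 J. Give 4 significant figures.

Force is [E]/[L] = [E]²/(ℏc); restore (ℏc)⁻¹.
1 GeV² → 1/(ℏc) × (1 GeV in J)² = 8.114 × 10^5 N.
Convert the energy scale: 6.67 eV² = 6.67 × 10^-18 GeV².
Result: 6.67 × 10^-18 × 8.114 × 10^5 = 5.412 × 10^-12 N.

5.412 × 10^-12 N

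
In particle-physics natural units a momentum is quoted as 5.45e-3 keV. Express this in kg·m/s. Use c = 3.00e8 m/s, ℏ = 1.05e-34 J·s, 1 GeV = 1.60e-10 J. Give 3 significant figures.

Momentum is [E]/c; divide by c.
1 GeV → 1/c × (1 GeV in J) = 5.33e-19 kg·m/s.
Convert the energy scale: 5.45e-3 keV = 5.45e-9 GeV.
Result: 5.45e-9 × 5.33e-19 = 2.91e-27 kg·m/s.

2.91e-27 kg·m/s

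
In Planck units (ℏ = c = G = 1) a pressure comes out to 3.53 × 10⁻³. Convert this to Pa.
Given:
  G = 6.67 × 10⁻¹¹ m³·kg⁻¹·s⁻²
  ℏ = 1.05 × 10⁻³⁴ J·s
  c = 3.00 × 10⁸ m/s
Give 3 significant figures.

1.65 × 10¹¹¹ Pa

One Planck pressure: p_P = c⁷/(ℏG²) = 4.68 × 10¹¹³ Pa.
3.53 × 10⁻³ × 4.68 × 10¹¹³ Pa = 1.65 × 10¹¹¹ Pa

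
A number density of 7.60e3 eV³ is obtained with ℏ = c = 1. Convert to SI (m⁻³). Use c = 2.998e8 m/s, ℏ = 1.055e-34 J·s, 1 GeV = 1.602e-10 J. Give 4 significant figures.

9.875e23 m⁻³

Number density is [L]⁻³ = [E]³/(ℏc)³.
1 GeV³ → 1/(ℏc)³ × (1 GeV in J)³ = 1.299e47 m⁻³.
Convert the energy scale: 7.60e3 eV³ = 7.60e-24 GeV³.
Result: 7.60e-24 × 1.299e47 = 9.875e23 m⁻³.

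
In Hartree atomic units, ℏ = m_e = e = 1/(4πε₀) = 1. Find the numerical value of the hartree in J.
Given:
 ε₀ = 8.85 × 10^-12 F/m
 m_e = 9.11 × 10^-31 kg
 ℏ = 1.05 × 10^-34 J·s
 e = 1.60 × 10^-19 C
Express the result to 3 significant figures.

4.38 × 10^-18 J

Dimensional analysis gives E_h = m_e e⁴/(4πε₀ℏ)².
  = 5.97 × 10^-106 / 1.36 × 10^-88
  = 4.38 × 10^-18 J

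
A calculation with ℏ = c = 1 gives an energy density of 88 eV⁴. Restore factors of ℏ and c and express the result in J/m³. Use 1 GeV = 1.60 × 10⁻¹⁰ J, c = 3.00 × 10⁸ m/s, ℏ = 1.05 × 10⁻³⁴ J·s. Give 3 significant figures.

1.85 × 10³ J/m³

[E]/[L]³ = [E]⁴/(ℏc)³; restore (ℏc)⁻³.
1 GeV⁴ → 1/(ℏc)³ × (1 GeV in J)⁴ = 2.10 × 10³⁷ J/m³.
Convert the energy scale: 88 eV⁴ = 8.80 × 10⁻³⁵ GeV⁴.
Result: 8.80 × 10⁻³⁵ × 2.10 × 10³⁷ = 1.85 × 10³ J/m³.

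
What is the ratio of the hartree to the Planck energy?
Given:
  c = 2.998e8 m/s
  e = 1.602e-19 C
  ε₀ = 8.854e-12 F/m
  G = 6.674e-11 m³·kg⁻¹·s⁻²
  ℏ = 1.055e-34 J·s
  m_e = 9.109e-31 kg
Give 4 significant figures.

2.225e-27

hartree: E_h = m_e e⁴/(4πε₀ℏ)² = 4.354e-18 J
Planck energy: E_P = √(ℏc⁵/G) = 1.957e9 J
ratio = 4.354e-18 / 1.957e9 = 2.225e-27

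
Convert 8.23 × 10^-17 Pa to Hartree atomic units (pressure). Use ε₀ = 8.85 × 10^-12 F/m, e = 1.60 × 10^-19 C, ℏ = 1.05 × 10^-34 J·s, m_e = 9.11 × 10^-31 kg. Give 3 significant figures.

atomic unit of pressure: P_au = E_h/a₀³ = m_e⁴e¹⁰/((4πε₀)⁵ℏ⁸) = 3.01 × 10^13 Pa.
8.23 × 10^-17 / 3.01 × 10^13 = 2.73 × 10^-30

2.73 × 10^-30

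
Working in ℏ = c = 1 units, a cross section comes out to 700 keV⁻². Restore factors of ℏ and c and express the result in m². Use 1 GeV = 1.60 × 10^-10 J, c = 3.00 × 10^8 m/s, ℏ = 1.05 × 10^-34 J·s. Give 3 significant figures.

Area is [L]² = [E]⁻²·(ℏc)²; restore (ℏc)².
1 GeV⁻² → (ℏc)² × (1 GeV in J)⁻² = 3.88 × 10^-32 m².
Convert the energy scale: 700 keV⁻² = 7.00 × 10^14 GeV⁻².
Result: 7.00 × 10^14 × 3.88 × 10^-32 = 2.71 × 10^-17 m².

2.71 × 10^-17 m²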